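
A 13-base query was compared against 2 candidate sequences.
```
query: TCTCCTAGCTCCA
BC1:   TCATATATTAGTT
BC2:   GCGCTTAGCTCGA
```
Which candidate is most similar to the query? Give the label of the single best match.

BC1 differs at 9 sites; BC2 differs at 4 sites. The closest is BC2.

BC2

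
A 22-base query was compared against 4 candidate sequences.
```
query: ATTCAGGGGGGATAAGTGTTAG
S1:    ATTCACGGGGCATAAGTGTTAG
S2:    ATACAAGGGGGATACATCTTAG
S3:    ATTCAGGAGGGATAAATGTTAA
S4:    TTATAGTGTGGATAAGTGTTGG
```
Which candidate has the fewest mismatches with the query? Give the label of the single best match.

S1

S1 differs at 2 bases; S2 differs at 5 bases; S3 differs at 3 bases; S4 differs at 6 bases. The closest is S1.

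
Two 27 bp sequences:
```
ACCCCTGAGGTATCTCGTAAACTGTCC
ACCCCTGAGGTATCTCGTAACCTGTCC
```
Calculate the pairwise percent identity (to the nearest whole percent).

96%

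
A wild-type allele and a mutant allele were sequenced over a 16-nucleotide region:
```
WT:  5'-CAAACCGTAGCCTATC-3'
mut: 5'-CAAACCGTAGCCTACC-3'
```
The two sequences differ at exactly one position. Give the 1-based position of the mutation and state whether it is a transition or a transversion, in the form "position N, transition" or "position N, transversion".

Position 15 changes T→C. T is a pyrimidine and C is a pyrimidine, so this is a transition.

position 15, transition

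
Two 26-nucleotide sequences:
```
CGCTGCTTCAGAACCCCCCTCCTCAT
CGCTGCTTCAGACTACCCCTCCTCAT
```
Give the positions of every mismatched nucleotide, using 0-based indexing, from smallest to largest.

Scanning 0-based: 12: A/C; 13: C/T; 14: C/A.

12, 13, 14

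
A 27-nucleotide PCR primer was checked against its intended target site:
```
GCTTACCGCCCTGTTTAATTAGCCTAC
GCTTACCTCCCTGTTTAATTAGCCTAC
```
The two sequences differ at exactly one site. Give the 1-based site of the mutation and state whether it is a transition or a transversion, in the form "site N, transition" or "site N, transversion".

site 8, transversion

Site 8 changes G→T. G is a purine and T is a pyrimidine, so this is a transversion.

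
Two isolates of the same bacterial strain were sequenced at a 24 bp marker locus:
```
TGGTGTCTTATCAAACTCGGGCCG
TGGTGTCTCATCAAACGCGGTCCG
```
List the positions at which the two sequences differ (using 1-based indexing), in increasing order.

9, 17, 21

Differences at position 9 (T→C), position 17 (T→G), position 21 (G→T).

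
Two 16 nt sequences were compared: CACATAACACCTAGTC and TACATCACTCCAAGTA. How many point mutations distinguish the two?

5

The sequences differ at bases 1, 6, 9, 12, 16 (1-based) — 5 in total.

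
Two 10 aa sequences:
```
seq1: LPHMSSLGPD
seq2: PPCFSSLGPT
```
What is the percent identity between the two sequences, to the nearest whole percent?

60%

4 positions differ (1, 3, 4, 10), so 6 of 10 match: 6/10 = 60%.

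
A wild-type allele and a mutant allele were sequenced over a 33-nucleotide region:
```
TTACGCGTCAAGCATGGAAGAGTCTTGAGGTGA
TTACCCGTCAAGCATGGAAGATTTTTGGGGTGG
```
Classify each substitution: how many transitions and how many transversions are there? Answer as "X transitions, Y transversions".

Transitions (purine↔purine or pyrimidine↔pyrimidine): 24 C→T, 28 A→G, 33 A→G.
Transversions (purine↔pyrimidine): 5 G→C, 22 G→T.

3 transitions, 2 transversions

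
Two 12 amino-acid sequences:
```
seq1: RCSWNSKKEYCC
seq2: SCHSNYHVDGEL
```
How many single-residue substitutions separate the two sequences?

10

Comparing position by position, 10 residues differ: 1 (R/S), 3 (S/H), 4 (W/S), 6 (S/Y), 7 (K/H), 8 (K/V), 9 (E/D), 10 (Y/G), 11 (C/E), 12 (C/L).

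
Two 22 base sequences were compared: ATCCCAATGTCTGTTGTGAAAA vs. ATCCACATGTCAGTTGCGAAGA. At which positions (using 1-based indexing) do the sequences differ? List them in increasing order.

Scanning 1-based: 5: C/A; 6: A/C; 12: T/A; 17: T/C; 21: A/G.

5, 6, 12, 17, 21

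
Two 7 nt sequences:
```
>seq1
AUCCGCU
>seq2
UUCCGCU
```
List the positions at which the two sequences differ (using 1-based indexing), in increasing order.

1

Scanning 1-based: 1: A/U.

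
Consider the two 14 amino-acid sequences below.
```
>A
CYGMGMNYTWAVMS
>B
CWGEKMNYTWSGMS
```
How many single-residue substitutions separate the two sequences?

5

Mismatches (1-based): position 2: Y→W; position 4: M→E; position 5: G→K; position 11: A→S; position 12: V→G.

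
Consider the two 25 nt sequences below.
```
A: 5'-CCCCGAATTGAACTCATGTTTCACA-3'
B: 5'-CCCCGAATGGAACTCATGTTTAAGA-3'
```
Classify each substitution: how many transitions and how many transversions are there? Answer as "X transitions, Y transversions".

0 transitions, 3 transversions

Mismatches (1-based):
base 9: T→G (pyrimidine→purine, transversion)
base 22: C→A (pyrimidine→purine, transversion)
base 24: C→G (pyrimidine→purine, transversion)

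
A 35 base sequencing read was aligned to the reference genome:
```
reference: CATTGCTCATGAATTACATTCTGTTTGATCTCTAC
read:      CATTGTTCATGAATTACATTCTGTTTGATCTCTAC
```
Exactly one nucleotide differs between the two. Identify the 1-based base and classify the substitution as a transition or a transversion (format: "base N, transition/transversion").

base 6, transition

The sequences differ only at base 6: C→T (pyrimidine→pyrimidine), a transition.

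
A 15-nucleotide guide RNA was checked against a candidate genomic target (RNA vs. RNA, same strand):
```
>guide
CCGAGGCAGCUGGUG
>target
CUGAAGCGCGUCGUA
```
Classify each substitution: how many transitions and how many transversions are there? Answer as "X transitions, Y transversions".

4 transitions, 3 transversions

Mismatches (1-based):
base 2: C→U (pyrimidine→pyrimidine, transition)
base 5: G→A (purine→purine, transition)
base 8: A→G (purine→purine, transition)
base 9: G→C (purine→pyrimidine, transversion)
base 10: C→G (pyrimidine→purine, transversion)
base 12: G→C (purine→pyrimidine, transversion)
base 15: G→A (purine→purine, transition)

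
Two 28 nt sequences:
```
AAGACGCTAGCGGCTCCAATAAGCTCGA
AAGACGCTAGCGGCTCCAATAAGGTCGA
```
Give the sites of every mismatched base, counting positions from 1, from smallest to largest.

Scanning 1-based: 24: C/G.

24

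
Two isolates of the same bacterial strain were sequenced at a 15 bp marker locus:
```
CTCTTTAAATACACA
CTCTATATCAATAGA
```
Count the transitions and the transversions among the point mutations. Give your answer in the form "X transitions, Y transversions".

Transitions (purine↔purine or pyrimidine↔pyrimidine): 12 C→T.
Transversions (purine↔pyrimidine): 5 T→A, 8 A→T, 9 A→C, 10 T→A, 14 C→G.

1 transition, 5 transversions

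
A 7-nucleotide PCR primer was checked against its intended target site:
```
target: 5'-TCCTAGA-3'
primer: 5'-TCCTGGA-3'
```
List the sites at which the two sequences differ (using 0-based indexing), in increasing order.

4

Scanning 0-based: 4: A/G.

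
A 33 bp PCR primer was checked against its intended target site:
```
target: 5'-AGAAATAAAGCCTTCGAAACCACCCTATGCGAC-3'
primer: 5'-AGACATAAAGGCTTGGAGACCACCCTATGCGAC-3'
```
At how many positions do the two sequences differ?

4

Mismatches (1-based): position 4: A→C; position 11: C→G; position 15: C→G; position 18: A→G.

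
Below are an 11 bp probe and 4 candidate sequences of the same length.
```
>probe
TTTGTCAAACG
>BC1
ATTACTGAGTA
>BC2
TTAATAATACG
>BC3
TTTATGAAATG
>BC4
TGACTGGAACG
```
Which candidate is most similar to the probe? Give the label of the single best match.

BC3

BC1 differs at 8 sites; BC2 differs at 4 sites; BC3 differs at 3 sites; BC4 differs at 5 sites. The closest is BC3.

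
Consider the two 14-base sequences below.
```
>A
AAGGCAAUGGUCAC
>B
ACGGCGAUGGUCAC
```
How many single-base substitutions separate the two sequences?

Mismatches (1-based): base 2: A→C; base 6: A→G.

2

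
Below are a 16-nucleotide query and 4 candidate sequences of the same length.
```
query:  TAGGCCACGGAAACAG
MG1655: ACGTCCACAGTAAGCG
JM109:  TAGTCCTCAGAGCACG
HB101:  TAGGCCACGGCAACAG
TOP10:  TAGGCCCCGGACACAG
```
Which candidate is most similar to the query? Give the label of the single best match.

Hamming distances to query — MG1655: 7; JM109: 7; HB101: 1; TOP10: 2.
Smallest is HB101 with 1 mismatch.

HB101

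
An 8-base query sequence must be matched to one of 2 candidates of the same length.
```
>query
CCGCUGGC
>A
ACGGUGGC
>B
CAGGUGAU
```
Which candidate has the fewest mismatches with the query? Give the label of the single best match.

A

A differs at 2 sites; B differs at 4 sites. The closest is A.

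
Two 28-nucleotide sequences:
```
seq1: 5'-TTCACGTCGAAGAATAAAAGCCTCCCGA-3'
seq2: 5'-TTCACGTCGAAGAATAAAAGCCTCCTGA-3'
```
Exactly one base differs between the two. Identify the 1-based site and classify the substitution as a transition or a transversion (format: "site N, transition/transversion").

site 26, transition

Site 26 changes C→T. C is a pyrimidine and T is a pyrimidine, so this is a transition.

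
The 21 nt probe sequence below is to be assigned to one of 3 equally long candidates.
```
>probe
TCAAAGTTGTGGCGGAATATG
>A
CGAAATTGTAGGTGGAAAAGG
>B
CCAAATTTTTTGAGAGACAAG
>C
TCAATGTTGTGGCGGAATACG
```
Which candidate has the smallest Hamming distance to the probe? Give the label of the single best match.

C

Hamming distances to probe — A: 9; B: 9; C: 2.
Smallest is C with 2 mismatches.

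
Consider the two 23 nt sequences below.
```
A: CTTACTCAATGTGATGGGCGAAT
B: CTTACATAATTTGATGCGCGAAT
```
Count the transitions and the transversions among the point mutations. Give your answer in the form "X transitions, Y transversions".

1 transition, 3 transversions

Transitions (purine↔purine or pyrimidine↔pyrimidine): 7 C→T.
Transversions (purine↔pyrimidine): 6 T→A, 11 G→T, 17 G→C.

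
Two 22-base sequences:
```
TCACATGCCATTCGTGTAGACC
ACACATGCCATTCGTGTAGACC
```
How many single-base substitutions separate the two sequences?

Mismatches (1-based): position 1: T→A.

1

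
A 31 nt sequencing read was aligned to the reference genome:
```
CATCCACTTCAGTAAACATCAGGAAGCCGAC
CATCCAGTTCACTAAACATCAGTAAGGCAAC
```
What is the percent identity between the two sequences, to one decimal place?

5 positions differ (7, 12, 23, 27, 29), so 26 of 31 match: 26/31 = 83.87%.

83.9%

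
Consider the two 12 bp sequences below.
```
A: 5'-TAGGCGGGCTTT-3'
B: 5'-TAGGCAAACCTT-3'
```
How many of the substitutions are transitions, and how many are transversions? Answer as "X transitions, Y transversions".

Mismatches (1-based):
site 6: G→A (purine→purine, transition)
site 7: G→A (purine→purine, transition)
site 8: G→A (purine→purine, transition)
site 10: T→C (pyrimidine→pyrimidine, transition)

4 transitions, 0 transversions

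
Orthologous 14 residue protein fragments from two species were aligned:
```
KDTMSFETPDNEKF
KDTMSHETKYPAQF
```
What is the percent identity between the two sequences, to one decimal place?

Mismatches at positions 6, 9, 10, 11, 12, 13 (1-based): 6 of 14.
Identical positions: 8/14 = 57.14% → 57.1%.

57.1%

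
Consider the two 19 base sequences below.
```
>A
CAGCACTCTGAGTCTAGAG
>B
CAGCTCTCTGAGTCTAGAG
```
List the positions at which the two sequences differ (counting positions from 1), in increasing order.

5

Differences at position 5 (A→T).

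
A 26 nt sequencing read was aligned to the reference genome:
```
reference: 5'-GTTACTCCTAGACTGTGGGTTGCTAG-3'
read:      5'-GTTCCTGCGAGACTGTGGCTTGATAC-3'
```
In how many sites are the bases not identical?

Mismatches (1-based): site 4: A→C; site 7: C→G; site 9: T→G; site 19: G→C; site 23: C→A; site 26: G→C.

6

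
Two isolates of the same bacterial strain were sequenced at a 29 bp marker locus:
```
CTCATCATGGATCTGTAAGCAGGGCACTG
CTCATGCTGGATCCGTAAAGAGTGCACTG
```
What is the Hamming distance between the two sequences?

Mismatches (1-based): position 6: C→G; position 7: A→C; position 14: T→C; position 19: G→A; position 20: C→G; position 23: G→T.

6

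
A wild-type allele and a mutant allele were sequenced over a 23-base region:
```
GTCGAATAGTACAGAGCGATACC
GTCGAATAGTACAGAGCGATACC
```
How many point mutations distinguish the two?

0

The two sequences are identical at every position.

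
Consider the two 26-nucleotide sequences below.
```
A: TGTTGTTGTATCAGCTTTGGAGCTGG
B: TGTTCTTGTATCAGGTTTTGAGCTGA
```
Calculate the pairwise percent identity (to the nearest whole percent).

4 positions differ (5, 15, 19, 26), so 22 of 26 match: 22/26 = 84.62%.

85%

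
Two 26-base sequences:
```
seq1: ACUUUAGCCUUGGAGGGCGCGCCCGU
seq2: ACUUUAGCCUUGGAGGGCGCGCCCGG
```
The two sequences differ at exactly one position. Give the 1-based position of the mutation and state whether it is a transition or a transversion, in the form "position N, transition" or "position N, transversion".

position 26, transversion

Position 26 changes U→G. U is a pyrimidine and G is a purine, so this is a transversion.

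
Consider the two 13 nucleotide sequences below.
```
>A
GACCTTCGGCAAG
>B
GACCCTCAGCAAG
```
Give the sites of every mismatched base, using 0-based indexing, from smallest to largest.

Differences at site 4 (T→C), site 7 (G→A).

4, 7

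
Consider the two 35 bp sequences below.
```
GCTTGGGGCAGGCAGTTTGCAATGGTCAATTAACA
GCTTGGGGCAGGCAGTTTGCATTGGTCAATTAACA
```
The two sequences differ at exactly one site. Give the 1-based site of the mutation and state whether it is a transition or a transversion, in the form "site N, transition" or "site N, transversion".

The sequences differ only at site 22: A→T (purine→pyrimidine), a transversion.

site 22, transversion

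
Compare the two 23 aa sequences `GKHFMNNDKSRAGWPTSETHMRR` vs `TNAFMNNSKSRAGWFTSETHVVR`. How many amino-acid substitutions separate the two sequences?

Comparing position by position, 7 positions differ: 1 (G/T), 2 (K/N), 3 (H/A), 8 (D/S), 15 (P/F), 21 (M/V), 22 (R/V).

7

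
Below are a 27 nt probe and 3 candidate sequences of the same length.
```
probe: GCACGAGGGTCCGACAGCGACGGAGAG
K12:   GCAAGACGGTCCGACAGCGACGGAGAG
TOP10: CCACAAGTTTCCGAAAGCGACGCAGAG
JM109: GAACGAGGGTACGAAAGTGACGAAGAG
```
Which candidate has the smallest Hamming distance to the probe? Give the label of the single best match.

K12

K12 differs at 2 sites; TOP10 differs at 6 sites; JM109 differs at 5 sites. The closest is K12.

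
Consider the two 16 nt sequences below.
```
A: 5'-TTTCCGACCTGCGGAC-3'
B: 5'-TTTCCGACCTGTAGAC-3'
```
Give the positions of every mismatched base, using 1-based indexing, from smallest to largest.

Scanning 1-based: 12: C/T; 13: G/A.

12, 13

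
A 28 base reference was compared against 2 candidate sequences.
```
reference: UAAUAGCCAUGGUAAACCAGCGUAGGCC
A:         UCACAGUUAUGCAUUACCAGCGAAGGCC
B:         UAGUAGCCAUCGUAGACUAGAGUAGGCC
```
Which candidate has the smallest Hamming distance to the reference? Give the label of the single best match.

B

Hamming distances to reference — A: 9; B: 5.
Smallest is B with 5 mismatches.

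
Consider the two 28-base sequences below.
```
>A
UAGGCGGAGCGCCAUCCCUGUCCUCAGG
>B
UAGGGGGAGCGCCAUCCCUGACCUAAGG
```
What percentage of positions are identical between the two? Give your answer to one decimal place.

3 positions differ (5, 21, 25), so 25 of 28 match: 25/28 = 89.29%.

89.3%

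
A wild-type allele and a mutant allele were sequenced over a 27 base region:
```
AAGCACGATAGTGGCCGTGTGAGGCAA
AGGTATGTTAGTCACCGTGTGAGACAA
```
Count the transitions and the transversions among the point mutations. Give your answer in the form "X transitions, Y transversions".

5 transitions, 2 transversions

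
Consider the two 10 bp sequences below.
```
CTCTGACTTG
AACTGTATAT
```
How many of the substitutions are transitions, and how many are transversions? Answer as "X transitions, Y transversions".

Transitions (purine↔purine or pyrimidine↔pyrimidine): none.
Transversions (purine↔pyrimidine): 1 C→A, 2 T→A, 6 A→T, 7 C→A, 9 T→A, 10 G→T.

0 transitions, 6 transversions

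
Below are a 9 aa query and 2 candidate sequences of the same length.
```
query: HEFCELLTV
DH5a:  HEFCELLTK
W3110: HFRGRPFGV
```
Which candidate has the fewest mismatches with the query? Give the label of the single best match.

DH5a

DH5a differs at 1 residue; W3110 differs at 7 residues. The closest is DH5a.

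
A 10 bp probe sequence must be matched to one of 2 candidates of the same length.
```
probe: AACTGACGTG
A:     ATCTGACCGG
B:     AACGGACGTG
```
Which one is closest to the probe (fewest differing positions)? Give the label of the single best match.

B

A differs at 3 positions; B differs at 1 position. The closest is B.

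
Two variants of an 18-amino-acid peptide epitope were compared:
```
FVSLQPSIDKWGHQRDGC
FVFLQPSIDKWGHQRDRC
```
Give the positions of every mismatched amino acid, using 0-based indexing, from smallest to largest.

Scanning 0-based: 2: S/F; 16: G/R.

2, 16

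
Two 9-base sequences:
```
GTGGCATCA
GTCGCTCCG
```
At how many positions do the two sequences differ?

4

Mismatches (1-based): position 3: G→C; position 6: A→T; position 7: T→C; position 9: A→G.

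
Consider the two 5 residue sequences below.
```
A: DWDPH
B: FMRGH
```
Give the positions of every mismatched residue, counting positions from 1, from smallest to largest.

1, 2, 3, 4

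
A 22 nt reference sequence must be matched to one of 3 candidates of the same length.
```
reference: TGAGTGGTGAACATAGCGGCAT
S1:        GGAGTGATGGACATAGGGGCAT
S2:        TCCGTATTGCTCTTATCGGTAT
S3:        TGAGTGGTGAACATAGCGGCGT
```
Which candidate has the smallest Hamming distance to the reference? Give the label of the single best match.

S1 differs at 4 bases; S2 differs at 9 bases; S3 differs at 1 base. The closest is S3.

S3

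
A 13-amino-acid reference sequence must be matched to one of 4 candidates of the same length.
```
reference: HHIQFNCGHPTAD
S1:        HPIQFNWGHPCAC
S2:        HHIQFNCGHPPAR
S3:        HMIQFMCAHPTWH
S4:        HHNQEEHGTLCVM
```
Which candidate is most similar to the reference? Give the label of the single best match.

S2

S1 differs at 4 residues; S2 differs at 2 residues; S3 differs at 5 residues; S4 differs at 9 residues. The closest is S2.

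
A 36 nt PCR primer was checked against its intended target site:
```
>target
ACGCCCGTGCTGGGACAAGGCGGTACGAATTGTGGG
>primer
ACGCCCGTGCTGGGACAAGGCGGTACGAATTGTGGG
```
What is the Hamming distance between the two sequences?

The two sequences are identical at every position.

0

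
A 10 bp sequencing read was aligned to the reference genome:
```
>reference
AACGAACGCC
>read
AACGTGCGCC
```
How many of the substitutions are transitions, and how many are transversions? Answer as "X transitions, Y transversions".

Transitions (purine↔purine or pyrimidine↔pyrimidine): 6 A→G.
Transversions (purine↔pyrimidine): 5 A→T.

1 transition, 1 transversion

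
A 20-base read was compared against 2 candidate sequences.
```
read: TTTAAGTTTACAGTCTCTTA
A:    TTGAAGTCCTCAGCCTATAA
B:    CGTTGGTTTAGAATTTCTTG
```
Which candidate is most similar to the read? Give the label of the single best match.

Hamming distances to read — A: 7; B: 8.
Smallest is A with 7 mismatches.

A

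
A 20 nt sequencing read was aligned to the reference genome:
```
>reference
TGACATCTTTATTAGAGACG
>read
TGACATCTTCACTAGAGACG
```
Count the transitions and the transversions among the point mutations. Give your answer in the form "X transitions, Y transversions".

Transitions (purine↔purine or pyrimidine↔pyrimidine): 10 T→C, 12 T→C.
Transversions (purine↔pyrimidine): none.

2 transitions, 0 transversions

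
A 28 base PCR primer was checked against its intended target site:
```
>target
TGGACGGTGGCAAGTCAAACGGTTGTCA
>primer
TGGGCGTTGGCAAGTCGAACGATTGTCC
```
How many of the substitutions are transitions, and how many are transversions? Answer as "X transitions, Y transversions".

3 transitions, 2 transversions

Transitions (purine↔purine or pyrimidine↔pyrimidine): 4 A→G, 17 A→G, 22 G→A.
Transversions (purine↔pyrimidine): 7 G→T, 28 A→C.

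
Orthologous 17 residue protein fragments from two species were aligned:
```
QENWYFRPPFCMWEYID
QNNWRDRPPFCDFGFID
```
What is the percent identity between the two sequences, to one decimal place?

58.8%

7 positions differ (2, 5, 6, 12, 13, 14, 15), so 10 of 17 match: 10/17 = 58.82%.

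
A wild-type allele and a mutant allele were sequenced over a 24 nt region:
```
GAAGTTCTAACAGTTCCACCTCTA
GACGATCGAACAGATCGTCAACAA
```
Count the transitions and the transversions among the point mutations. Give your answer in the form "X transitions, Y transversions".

0 transitions, 9 transversions

Transitions (purine↔purine or pyrimidine↔pyrimidine): none.
Transversions (purine↔pyrimidine): 3 A→C, 5 T→A, 8 T→G, 14 T→A, 17 C→G, 18 A→T, 20 C→A, 21 T→A, 23 T→A.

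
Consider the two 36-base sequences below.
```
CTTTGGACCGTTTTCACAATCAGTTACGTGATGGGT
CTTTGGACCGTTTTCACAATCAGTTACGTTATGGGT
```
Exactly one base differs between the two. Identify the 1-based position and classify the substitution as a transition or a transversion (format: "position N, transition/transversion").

Position 30 changes G→T. G is a purine and T is a pyrimidine, so this is a transversion.

position 30, transversion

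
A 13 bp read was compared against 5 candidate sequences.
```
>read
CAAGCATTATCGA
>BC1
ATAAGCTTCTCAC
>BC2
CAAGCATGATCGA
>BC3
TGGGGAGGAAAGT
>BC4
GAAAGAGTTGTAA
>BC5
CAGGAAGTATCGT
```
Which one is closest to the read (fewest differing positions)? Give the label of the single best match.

Hamming distances to read — BC1: 8; BC2: 1; BC3: 9; BC4: 8; BC5: 4.
Smallest is BC2 with 1 mismatch.

BC2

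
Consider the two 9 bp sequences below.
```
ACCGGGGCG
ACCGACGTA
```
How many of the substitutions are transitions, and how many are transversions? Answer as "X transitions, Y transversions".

Mismatches (1-based):
base 5: G→A (purine→purine, transition)
base 6: G→C (purine→pyrimidine, transversion)
base 8: C→T (pyrimidine→pyrimidine, transition)
base 9: G→A (purine→purine, transition)

3 transitions, 1 transversion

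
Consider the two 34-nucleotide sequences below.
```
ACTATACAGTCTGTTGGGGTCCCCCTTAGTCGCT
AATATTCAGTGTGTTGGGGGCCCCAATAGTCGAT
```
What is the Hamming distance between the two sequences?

7

Mismatches (1-based): base 2: C→A; base 6: A→T; base 11: C→G; base 20: T→G; base 25: C→A; base 26: T→A; base 33: C→A.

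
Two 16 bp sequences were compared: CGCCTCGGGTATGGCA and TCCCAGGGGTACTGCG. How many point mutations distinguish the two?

7

The sequences differ at positions 1, 2, 5, 6, 12, 13, 16 (1-based) — 7 in total.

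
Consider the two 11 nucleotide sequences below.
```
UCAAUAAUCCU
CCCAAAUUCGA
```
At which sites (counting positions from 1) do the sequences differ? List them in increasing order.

Scanning 1-based: 1: U/C; 3: A/C; 5: U/A; 7: A/U; 10: C/G; 11: U/A.

1, 3, 5, 7, 10, 11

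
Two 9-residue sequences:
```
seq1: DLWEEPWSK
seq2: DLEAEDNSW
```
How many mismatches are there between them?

Comparing position by position, 5 residues differ: 3 (W/E), 4 (E/A), 6 (P/D), 7 (W/N), 9 (K/W).

5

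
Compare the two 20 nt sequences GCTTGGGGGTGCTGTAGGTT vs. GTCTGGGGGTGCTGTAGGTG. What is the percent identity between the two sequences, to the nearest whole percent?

85%

Mismatches at positions 2, 3, 20 (1-based): 3 of 20.
Identical positions: 17/20 = 85% → 85%.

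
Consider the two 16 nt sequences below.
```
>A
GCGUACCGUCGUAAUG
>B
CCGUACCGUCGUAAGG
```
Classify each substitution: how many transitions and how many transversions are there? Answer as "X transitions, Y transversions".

0 transitions, 2 transversions

Transitions (purine↔purine or pyrimidine↔pyrimidine): none.
Transversions (purine↔pyrimidine): 1 G→C, 15 U→G.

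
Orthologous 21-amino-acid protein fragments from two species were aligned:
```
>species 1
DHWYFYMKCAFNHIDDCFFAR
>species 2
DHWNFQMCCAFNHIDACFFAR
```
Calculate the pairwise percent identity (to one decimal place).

81.0%

Mismatches at positions 4, 6, 8, 16 (1-based): 4 of 21.
Identical positions: 17/21 = 80.95% → 81.0%.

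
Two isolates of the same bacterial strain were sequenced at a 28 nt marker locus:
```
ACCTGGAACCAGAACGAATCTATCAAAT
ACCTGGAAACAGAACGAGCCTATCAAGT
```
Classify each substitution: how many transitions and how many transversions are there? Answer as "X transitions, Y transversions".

Transitions (purine↔purine or pyrimidine↔pyrimidine): 18 A→G, 19 T→C, 27 A→G.
Transversions (purine↔pyrimidine): 9 C→A.

3 transitions, 1 transversion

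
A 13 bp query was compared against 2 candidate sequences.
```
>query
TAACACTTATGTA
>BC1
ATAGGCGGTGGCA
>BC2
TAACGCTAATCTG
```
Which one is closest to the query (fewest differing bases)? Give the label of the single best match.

BC2

BC1 differs at 9 bases; BC2 differs at 4 bases. The closest is BC2.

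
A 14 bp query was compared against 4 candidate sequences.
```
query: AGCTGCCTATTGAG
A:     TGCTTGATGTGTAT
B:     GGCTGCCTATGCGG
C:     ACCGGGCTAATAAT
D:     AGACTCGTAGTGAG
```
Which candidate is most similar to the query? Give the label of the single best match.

B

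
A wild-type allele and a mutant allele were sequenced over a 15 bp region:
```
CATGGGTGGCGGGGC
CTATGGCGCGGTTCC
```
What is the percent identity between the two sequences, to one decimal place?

9 positions differ (2, 3, 4, 7, 9, 10, 12, 13, 14), so 6 of 15 match: 6/15 = 40%.

40.0%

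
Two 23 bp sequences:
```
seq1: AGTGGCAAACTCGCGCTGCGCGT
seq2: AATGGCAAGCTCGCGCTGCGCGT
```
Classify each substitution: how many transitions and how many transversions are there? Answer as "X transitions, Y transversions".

2 transitions, 0 transversions

Transitions (purine↔purine or pyrimidine↔pyrimidine): 2 G→A, 9 A→G.
Transversions (purine↔pyrimidine): none.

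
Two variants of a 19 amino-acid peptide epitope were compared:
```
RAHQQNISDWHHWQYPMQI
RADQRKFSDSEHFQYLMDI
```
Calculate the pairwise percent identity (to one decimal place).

Mismatches at positions 3, 5, 6, 7, 10, 11, 13, 16, 18 (1-based): 9 of 19.
Identical positions: 10/19 = 52.63% → 52.6%.

52.6%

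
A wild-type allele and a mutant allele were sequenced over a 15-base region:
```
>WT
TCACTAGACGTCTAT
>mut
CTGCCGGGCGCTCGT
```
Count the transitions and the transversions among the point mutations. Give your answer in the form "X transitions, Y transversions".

10 transitions, 0 transversions

Transitions (purine↔purine or pyrimidine↔pyrimidine): 1 T→C, 2 C→T, 3 A→G, 5 T→C, 6 A→G, 8 A→G, 11 T→C, 12 C→T, 13 T→C, 14 A→G.
Transversions (purine↔pyrimidine): none.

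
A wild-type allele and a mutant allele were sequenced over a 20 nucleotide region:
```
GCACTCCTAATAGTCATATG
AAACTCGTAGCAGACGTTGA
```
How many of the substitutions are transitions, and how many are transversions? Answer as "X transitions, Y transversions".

5 transitions, 5 transversions

Transitions (purine↔purine or pyrimidine↔pyrimidine): 1 G→A, 10 A→G, 11 T→C, 16 A→G, 20 G→A.
Transversions (purine↔pyrimidine): 2 C→A, 7 C→G, 14 T→A, 18 A→T, 19 T→G.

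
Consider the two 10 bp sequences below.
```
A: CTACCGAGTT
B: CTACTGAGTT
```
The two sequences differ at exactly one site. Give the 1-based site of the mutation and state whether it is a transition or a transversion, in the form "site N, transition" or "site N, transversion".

Site 5 changes C→T. C is a pyrimidine and T is a pyrimidine, so this is a transition.

site 5, transition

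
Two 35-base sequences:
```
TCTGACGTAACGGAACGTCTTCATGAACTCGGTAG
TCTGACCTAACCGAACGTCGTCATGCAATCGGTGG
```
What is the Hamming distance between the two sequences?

6

Mismatches (1-based): site 7: G→C; site 12: G→C; site 20: T→G; site 26: A→C; site 28: C→A; site 34: A→G.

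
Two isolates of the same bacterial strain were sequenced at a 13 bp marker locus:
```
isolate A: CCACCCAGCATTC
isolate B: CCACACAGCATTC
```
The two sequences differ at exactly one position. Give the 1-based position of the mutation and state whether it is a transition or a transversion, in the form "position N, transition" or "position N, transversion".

position 5, transversion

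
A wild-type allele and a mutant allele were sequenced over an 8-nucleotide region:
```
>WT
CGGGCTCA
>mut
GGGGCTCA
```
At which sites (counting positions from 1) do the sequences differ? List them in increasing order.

1

Differences at site 1 (C→G).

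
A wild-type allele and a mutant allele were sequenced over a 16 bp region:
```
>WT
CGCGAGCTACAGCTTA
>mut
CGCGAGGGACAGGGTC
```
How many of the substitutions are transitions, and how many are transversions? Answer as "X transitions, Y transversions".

Mismatches (1-based):
position 7: C→G (pyrimidine→purine, transversion)
position 8: T→G (pyrimidine→purine, transversion)
position 13: C→G (pyrimidine→purine, transversion)
position 14: T→G (pyrimidine→purine, transversion)
position 16: A→C (purine→pyrimidine, transversion)

0 transitions, 5 transversions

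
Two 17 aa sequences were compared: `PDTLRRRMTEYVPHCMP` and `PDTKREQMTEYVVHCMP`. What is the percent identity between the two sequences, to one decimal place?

76.5%

4 positions differ (4, 6, 7, 13), so 13 of 17 match: 13/17 = 76.47%.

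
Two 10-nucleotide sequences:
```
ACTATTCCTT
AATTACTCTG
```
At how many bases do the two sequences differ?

6

Comparing position by position, 6 bases differ: 2 (C/A), 4 (A/T), 5 (T/A), 6 (T/C), 7 (C/T), 10 (T/G).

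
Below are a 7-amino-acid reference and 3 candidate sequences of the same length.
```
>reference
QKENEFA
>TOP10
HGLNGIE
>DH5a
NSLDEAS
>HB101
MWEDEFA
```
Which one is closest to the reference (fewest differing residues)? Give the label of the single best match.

Hamming distances to reference — TOP10: 6; DH5a: 6; HB101: 3.
Smallest is HB101 with 3 mismatches.

HB101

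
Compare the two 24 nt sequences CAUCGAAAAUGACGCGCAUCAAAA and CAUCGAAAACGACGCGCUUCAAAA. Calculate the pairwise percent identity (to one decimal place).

91.7%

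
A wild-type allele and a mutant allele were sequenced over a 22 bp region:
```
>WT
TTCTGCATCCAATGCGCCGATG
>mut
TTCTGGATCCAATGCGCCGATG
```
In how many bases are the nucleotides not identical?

The sequences differ at bases 6 (1-based) — 1 in total.

1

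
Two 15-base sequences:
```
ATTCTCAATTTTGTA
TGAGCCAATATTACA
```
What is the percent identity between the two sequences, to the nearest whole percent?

8 positions differ (1, 2, 3, 4, 5, 10, 13, 14), so 7 of 15 match: 7/15 = 46.67%.

47%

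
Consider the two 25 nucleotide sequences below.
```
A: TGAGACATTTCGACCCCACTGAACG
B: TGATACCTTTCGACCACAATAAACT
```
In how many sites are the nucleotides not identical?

6

Comparing position by position, 6 sites differ: 4 (G/T), 7 (A/C), 16 (C/A), 19 (C/A), 21 (G/A), 25 (G/T).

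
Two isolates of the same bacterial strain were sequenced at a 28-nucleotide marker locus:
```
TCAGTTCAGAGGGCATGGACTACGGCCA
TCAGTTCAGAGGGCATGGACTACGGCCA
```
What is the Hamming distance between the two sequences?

0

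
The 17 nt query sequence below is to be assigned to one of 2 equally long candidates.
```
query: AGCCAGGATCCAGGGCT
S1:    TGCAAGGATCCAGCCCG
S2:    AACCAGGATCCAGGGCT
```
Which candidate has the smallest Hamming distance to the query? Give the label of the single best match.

S2

S1 differs at 5 sites; S2 differs at 1 site. The closest is S2.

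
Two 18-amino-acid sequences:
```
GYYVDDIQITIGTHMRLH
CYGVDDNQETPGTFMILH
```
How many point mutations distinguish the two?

7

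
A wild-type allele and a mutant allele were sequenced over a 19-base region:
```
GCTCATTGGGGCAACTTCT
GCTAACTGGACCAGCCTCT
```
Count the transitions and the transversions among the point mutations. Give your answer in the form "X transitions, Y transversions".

Transitions (purine↔purine or pyrimidine↔pyrimidine): 6 T→C, 10 G→A, 14 A→G, 16 T→C.
Transversions (purine↔pyrimidine): 4 C→A, 11 G→C.

4 transitions, 2 transversions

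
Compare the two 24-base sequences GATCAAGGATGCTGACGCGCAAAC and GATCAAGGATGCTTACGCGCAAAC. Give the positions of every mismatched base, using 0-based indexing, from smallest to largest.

Scanning 0-based: 13: G/T.

13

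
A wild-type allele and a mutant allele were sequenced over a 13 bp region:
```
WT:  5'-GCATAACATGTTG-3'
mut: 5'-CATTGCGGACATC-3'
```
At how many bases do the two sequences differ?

11

Comparing position by position, 11 bases differ: 1 (G/C), 2 (C/A), 3 (A/T), 5 (A/G), 6 (A/C), 7 (C/G), 8 (A/G), 9 (T/A), 10 (G/C), 11 (T/A), 13 (G/C).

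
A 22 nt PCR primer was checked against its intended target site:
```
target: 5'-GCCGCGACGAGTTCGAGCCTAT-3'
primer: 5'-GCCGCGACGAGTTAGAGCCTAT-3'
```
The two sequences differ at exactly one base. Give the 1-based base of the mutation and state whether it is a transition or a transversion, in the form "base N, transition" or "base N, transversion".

base 14, transversion

The sequences differ only at base 14: C→A (pyrimidine→purine), a transversion.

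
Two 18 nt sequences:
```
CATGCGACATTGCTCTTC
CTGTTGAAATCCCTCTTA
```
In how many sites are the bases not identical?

8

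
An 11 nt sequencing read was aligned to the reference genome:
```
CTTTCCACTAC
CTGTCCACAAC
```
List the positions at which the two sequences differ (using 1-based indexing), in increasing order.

Differences at position 3 (T→G), position 9 (T→A).

3, 9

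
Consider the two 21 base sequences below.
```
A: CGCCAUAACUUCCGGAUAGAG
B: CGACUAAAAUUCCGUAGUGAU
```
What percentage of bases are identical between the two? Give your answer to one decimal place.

61.9%

8 positions differ (3, 5, 6, 9, 15, 17, 18, 21), so 13 of 21 match: 13/21 = 61.9%.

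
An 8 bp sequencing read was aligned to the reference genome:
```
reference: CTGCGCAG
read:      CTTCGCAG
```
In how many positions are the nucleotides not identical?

1

The sequences differ at positions 3 (1-based) — 1 in total.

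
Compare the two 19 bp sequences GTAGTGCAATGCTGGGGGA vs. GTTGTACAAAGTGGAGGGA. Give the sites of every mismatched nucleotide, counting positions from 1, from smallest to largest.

Differences at site 3 (A→T), site 6 (G→A), site 10 (T→A), site 12 (C→T), site 13 (T→G), site 15 (G→A).

3, 6, 10, 12, 13, 15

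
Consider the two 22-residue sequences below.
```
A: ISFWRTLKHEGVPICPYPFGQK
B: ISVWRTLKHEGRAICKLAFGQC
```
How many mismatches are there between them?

7

The sequences differ at residues 3, 12, 13, 16, 17, 18, 22 (1-based) — 7 in total.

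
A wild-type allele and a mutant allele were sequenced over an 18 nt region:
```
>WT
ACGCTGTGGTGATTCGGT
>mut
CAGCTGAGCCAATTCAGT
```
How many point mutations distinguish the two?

7

Comparing position by position, 7 sites differ: 1 (A/C), 2 (C/A), 7 (T/A), 9 (G/C), 10 (T/C), 11 (G/A), 16 (G/A).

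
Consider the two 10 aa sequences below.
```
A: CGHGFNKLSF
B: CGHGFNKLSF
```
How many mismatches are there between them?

No positions differ; the sequences are identical.

0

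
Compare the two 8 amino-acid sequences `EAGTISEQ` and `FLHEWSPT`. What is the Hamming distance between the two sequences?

Comparing position by position, 7 residues differ: 1 (E/F), 2 (A/L), 3 (G/H), 4 (T/E), 5 (I/W), 7 (E/P), 8 (Q/T).

7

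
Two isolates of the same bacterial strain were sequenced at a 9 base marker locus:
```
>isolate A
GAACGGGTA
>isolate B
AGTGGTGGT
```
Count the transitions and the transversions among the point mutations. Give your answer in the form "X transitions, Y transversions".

2 transitions, 5 transversions

Transitions (purine↔purine or pyrimidine↔pyrimidine): 1 G→A, 2 A→G.
Transversions (purine↔pyrimidine): 3 A→T, 4 C→G, 6 G→T, 8 T→G, 9 A→T.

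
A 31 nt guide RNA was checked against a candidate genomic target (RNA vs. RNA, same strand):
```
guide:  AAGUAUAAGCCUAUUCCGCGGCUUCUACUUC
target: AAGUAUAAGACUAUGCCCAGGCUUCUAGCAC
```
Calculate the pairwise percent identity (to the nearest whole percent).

Mismatches at positions 10, 15, 18, 19, 28, 29, 30 (1-based): 7 of 31.
Identical positions: 24/31 = 77.42% → 77%.

77%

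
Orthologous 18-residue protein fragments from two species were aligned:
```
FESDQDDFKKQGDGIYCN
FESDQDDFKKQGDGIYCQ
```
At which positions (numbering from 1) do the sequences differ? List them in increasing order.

18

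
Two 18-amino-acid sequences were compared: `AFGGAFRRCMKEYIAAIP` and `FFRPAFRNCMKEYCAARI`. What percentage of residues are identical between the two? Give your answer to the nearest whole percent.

61%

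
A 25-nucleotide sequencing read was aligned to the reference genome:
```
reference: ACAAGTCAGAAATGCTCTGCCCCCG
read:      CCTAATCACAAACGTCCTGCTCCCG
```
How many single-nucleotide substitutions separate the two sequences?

The sequences differ at bases 1, 3, 5, 9, 13, 15, 16, 21 (1-based) — 8 in total.

8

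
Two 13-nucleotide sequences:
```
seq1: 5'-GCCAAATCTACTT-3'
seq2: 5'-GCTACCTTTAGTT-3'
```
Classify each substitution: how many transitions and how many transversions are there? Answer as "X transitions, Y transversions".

Mismatches (1-based):
site 3: C→T (pyrimidine→pyrimidine, transition)
site 5: A→C (purine→pyrimidine, transversion)
site 6: A→C (purine→pyrimidine, transversion)
site 8: C→T (pyrimidine→pyrimidine, transition)
site 11: C→G (pyrimidine→purine, transversion)

2 transitions, 3 transversions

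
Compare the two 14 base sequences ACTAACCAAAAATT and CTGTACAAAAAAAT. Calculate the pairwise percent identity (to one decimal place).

57.1%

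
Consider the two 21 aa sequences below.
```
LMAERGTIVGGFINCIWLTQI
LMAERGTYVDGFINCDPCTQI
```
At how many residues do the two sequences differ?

5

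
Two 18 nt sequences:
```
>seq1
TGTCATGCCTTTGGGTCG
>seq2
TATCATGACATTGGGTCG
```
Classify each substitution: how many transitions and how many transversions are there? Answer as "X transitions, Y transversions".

1 transition, 2 transversions

Transitions (purine↔purine or pyrimidine↔pyrimidine): 2 G→A.
Transversions (purine↔pyrimidine): 8 C→A, 10 T→A.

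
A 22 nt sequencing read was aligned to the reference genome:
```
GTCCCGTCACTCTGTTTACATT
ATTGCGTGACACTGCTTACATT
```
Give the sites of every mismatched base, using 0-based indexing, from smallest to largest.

0, 2, 3, 7, 10, 14

Differences at site 0 (G→A), site 2 (C→T), site 3 (C→G), site 7 (C→G), site 10 (T→A), site 14 (T→C).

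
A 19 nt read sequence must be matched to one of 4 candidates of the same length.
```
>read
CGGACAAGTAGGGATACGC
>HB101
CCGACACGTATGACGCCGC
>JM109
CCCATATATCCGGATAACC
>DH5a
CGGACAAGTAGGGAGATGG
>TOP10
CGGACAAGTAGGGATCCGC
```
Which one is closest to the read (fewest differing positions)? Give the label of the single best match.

Hamming distances to read — HB101: 7; JM109: 9; DH5a: 3; TOP10: 1.
Smallest is TOP10 with 1 mismatch.

TOP10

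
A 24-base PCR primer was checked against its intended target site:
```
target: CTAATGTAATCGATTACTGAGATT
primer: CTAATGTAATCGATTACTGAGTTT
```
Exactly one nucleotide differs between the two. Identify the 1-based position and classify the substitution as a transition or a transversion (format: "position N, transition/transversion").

Position 22 changes A→T. A is a purine and T is a pyrimidine, so this is a transversion.

position 22, transversion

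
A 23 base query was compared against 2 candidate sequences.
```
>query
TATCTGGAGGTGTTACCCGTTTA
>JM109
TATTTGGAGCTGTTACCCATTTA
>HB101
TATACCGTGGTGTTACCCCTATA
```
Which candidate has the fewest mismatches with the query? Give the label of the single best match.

JM109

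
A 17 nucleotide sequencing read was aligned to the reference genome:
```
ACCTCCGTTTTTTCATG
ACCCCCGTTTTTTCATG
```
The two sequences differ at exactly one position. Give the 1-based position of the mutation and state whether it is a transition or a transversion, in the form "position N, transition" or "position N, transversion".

position 4, transition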